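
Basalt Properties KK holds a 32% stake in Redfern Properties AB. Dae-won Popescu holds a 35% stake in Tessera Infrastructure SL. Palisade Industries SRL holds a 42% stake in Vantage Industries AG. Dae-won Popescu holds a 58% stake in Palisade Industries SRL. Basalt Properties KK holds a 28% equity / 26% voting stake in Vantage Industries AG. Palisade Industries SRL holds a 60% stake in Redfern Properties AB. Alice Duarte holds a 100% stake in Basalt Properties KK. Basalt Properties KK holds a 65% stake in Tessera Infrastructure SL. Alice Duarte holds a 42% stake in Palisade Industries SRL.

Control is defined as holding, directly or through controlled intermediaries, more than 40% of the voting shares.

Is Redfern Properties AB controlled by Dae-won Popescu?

Yes

Dae-won holds 58% of Palisade, so Dae-won controls Palisade.
Palisade holds 60% of Redfern, so Dae-won controls Redfern.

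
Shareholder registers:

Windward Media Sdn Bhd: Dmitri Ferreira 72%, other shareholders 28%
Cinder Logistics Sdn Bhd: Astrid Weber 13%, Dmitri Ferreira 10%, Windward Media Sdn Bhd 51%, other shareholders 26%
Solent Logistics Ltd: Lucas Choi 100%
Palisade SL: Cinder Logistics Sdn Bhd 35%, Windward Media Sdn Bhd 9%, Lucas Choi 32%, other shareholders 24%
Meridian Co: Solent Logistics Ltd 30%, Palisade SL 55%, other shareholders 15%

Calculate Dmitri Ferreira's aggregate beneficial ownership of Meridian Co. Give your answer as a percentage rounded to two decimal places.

Dmitri reaches Meridian along 3 paths.
Via Cinder → Palisade: 10% × 35% × 55% = 1.925%.
Via Windward → Cinder → Palisade: 72% × 51% × 35% × 55% = 7.0686%.
Via Windward → Palisade: 72% × 9% × 55% = 3.564%.
Total: 1.925% + 7.0686% + 3.564% = 12.5576%.
Rounded: 12.56%.

12.56%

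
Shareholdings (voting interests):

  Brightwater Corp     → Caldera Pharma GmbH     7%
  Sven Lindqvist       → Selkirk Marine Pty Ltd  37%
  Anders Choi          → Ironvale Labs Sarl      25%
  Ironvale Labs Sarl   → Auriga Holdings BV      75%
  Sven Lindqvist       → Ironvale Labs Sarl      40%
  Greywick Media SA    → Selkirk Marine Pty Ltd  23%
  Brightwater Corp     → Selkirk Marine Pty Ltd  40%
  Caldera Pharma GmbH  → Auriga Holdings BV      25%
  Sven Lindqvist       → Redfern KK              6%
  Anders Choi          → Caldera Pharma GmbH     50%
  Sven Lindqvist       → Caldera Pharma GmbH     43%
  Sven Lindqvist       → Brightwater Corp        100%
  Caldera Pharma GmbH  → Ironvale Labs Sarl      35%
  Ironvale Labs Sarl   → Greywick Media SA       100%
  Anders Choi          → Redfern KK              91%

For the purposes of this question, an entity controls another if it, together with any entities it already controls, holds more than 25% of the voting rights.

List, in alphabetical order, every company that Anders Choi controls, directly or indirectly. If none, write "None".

Auriga Holdings BV, Caldera Pharma GmbH, Greywick Media SA, Ironvale Labs Sarl, Redfern KK

Anders holds 91% of Redfern, so Anders controls Redfern.
Anders holds 50% of Caldera, so Anders controls Caldera.
Anders and Caldera together hold 25% + 35% = 60% of Ironvale, so Anders controls Ironvale.
Ironvale holds 100% of Greywick, so Anders controls Greywick.
Caldera and Ironvale together hold 25% + 75% = 100% of Auriga, so Anders controls Auriga.
No other company's threshold is met.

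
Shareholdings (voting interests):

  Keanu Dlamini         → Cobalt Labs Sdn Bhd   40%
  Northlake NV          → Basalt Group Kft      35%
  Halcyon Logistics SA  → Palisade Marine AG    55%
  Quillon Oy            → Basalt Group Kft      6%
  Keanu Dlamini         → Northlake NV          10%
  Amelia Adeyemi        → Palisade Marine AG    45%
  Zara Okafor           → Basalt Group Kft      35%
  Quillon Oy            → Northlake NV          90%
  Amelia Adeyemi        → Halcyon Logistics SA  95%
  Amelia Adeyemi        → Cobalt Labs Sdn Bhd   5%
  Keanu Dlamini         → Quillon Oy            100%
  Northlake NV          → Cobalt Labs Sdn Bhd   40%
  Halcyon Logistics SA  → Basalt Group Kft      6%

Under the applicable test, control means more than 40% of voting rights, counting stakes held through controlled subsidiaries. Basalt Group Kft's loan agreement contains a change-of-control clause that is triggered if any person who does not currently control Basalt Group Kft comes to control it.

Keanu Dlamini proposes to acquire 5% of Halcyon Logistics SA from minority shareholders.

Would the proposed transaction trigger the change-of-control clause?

The purchase changes only Keanu's holdings, so Keanu is the only person who could newly come to control Basalt.
Keanu holds 100% of Quillon, so Keanu controls Quillon.
Quillon and Keanu together hold 90% + 10% = 100% of Northlake, so Keanu controls Northlake.
Northlake and Quillon together hold 35% + 6% = 41% of Basalt, so Keanu controls Basalt.
So Keanu already controls Basalt before the transaction.
After the purchase, Keanu holds 5% of Halcyon directly.
Keanu controlled Basalt already, so this is not a new person acquiring control; every other person's position is unchanged or reduced.
No new person acquires control, so the clause is not triggered.

No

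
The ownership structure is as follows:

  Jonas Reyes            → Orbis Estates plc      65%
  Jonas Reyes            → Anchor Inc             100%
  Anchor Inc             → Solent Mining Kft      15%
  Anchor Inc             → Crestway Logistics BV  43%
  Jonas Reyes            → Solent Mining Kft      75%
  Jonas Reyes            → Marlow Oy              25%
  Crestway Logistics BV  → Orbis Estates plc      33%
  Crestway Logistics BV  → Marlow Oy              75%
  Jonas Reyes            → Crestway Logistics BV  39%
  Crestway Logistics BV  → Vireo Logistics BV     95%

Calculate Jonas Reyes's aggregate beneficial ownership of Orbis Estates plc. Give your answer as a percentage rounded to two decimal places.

Jonas reaches Orbis along 3 paths.
Direct stake: 65% = 65%.
Via Crestway: 39% × 33% = 12.87%.
Via Anchor → Crestway: 100% × 43% × 33% = 14.19%.
Total: 65% + 12.87% + 14.19% = 92.06%.

92.06%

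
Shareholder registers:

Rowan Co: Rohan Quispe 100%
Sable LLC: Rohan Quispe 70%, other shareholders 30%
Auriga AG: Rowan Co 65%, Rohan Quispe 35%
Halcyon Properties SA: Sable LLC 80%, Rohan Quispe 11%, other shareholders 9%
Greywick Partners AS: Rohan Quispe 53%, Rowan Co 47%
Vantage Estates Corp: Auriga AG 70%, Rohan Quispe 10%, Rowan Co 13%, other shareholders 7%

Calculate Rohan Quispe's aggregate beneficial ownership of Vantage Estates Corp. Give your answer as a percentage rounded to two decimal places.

93.00%

Rohan reaches Vantage along 4 paths.
Via Rowan → Auriga: 100% × 65% × 70% = 45.5%.
Via Auriga: 35% × 70% = 24.5%.
Direct stake: 10% = 10%.
Via Rowan: 100% × 13% = 13%.
Total: 45.5% + 24.5% + 10% + 13% = 93%.
Rounded: 93.00%.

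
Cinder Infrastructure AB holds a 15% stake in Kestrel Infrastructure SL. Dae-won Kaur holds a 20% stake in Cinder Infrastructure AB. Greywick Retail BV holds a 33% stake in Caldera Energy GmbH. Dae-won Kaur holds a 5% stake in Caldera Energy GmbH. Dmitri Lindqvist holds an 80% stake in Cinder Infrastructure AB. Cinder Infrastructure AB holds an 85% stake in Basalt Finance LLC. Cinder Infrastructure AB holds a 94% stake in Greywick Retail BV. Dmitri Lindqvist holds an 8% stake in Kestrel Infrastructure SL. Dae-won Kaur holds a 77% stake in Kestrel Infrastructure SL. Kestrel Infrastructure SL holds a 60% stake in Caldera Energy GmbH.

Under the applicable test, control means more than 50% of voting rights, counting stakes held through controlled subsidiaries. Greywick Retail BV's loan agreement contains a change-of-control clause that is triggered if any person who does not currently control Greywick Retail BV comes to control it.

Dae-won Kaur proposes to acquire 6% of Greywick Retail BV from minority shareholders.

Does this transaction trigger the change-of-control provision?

No

The purchase changes only Dae-won's holdings, so Dae-won is the only person who could newly come to control Greywick.
Dae-won holds 77% of Kestrel, so Dae-won controls Kestrel.
Dae-won and Kestrel together hold 5% + 60% = 65% of Caldera, so Dae-won controls Caldera.
Neither Dae-won nor any entity Dae-won controls holds any voting interest in Greywick.
So before the transaction, Dae-won does not control Greywick.
After the purchase, Dae-won holds 6% of Greywick directly.
After the transaction, Dae-won's side holds 6% of Greywick, not > 50%, so Dae-won still does not control Greywick.
No new person acquires control, so the clause is not triggered.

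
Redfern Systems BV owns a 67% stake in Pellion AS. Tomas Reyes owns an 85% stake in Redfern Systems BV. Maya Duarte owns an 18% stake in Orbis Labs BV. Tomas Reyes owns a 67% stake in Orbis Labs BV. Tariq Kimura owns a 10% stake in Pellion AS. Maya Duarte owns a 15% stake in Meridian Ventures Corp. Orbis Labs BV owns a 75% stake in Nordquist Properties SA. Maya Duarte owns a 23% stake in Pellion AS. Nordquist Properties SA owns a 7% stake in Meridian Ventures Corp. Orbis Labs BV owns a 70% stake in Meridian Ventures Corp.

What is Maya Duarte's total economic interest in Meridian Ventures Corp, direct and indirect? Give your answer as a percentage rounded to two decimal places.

Maya reaches Meridian along 3 paths.
Direct stake: 15% = 15%.
Via Orbis → Nordquist: 18% × 75% × 7% = 0.945%.
Via Orbis: 18% × 70% = 12.6%.
Total: 15% + 0.945% + 12.6% = 28.545%.
Rounded: 28.55%.

28.55%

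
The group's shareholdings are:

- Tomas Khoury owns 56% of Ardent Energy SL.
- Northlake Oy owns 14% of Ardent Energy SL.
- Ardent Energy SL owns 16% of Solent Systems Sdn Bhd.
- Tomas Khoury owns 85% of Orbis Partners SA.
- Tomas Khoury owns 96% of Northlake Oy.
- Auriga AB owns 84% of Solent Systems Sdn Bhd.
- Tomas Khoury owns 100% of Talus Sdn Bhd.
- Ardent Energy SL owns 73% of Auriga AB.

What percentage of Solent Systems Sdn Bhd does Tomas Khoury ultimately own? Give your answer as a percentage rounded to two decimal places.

Tomas reaches Solent along 4 paths.
Via Ardent → Auriga: 56% × 73% × 84% = 34.3392%.
Via Northlake → Ardent → Auriga: 96% × 14% × 73% × 84% = 8.241408%.
Via Ardent: 56% × 16% = 8.96%.
Via Northlake → Ardent: 96% × 14% × 16% = 2.1504%.
Total: 34.3392% + 8.241408% + 8.96% + 2.1504% = 53.691008%.
Rounded: 53.69%.

53.69%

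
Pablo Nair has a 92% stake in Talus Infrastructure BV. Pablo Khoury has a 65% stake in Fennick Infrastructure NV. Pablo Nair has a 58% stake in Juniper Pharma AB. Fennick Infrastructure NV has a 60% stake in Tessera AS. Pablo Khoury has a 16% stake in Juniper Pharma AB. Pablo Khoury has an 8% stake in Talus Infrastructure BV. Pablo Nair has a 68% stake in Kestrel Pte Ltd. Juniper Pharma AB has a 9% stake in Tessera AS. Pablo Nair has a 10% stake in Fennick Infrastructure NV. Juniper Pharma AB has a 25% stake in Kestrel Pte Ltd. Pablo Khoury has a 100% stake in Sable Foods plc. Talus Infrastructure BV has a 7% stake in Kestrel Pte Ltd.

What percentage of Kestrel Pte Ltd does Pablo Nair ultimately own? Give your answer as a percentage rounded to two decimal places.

Pablo Nair reaches Kestrel along 3 paths.
Via Talus: 92% × 7% = 6.44%.
Via Juniper: 58% × 25% = 14.5%.
Direct stake: 68% = 68%.
Total: 6.44% + 14.5% + 68% = 88.94%.

88.94%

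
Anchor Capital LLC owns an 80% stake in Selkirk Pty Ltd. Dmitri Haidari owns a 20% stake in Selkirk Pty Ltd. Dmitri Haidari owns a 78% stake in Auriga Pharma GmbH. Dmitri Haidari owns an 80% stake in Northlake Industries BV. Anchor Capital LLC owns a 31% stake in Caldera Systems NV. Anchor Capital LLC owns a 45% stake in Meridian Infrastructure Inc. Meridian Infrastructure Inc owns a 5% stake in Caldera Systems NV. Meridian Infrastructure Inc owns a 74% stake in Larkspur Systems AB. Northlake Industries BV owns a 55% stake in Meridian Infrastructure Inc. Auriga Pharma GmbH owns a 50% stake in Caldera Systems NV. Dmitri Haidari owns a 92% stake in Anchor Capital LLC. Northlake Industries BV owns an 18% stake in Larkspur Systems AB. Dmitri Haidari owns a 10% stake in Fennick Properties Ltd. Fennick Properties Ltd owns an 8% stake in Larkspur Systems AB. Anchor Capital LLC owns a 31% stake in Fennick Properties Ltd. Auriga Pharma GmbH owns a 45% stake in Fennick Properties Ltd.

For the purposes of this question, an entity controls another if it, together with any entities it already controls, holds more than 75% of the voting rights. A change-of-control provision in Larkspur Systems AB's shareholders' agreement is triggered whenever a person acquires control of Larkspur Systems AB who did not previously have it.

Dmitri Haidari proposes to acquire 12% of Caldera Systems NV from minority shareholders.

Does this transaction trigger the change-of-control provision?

The purchase changes only Dmitri's holdings, so Dmitri is the only person who could newly come to control Larkspur.
Dmitri holds 80% of Northlake, so Dmitri controls Northlake.
Dmitri holds 92% of Anchor, so Dmitri controls Anchor.
Northlake and Anchor together hold 55% + 45% = 100% of Meridian, so Dmitri controls Meridian.
Dmitri holds 78% of Auriga, so Dmitri controls Auriga.
Auriga and Anchor and Dmitri together hold 45% + 31% + 10% = 86% of Fennick, so Dmitri controls Fennick.
Northlake and Meridian and Fennick together hold 18% + 74% + 8% = 100% of Larkspur, so Dmitri controls Larkspur.
So Dmitri already controls Larkspur before the transaction.
After the purchase, Dmitri holds 12% of Caldera directly.
Dmitri controlled Larkspur already, so this is not a new person acquiring control; every other person's position is unchanged or reduced.
No new person acquires control, so the clause is not triggered.

No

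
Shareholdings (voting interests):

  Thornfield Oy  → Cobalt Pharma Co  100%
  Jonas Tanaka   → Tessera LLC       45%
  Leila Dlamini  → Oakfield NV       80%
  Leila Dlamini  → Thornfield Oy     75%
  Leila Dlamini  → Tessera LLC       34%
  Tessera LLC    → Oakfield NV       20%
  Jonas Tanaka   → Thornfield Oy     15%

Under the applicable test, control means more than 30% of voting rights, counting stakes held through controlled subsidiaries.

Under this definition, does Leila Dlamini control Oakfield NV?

Leila holds 34% of Tessera, so Leila controls Tessera.
Leila and Tessera together hold 80% + 20% = 100% of Oakfield, so Leila controls Oakfield.

Yes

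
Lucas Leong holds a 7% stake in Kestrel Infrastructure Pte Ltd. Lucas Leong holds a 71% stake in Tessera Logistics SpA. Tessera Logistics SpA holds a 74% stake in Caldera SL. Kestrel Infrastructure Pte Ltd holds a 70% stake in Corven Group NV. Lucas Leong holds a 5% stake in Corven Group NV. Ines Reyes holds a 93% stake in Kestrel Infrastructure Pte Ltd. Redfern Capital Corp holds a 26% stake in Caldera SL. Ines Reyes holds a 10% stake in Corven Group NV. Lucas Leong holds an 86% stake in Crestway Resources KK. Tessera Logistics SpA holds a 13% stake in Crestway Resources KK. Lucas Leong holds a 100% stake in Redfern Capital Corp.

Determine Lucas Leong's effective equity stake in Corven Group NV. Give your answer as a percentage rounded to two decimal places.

Lucas reaches Corven along 2 paths.
Direct stake: 5% = 5%.
Via Kestrel: 7% × 70% = 4.9%.
Total: 5% + 4.9% = 9.9%.
Rounded: 9.90%.

9.90%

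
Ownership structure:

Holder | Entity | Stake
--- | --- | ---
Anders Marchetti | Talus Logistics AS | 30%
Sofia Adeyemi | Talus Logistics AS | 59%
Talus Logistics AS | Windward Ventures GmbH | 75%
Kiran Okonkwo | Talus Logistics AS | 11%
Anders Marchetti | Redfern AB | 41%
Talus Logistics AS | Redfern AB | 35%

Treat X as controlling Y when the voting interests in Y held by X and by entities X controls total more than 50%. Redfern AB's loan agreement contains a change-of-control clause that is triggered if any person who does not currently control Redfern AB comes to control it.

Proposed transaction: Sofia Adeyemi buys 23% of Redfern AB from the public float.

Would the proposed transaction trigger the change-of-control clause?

Yes

The purchase changes only Sofia's holdings, so Sofia is the only person who could newly come to control Redfern.
Sofia holds 59% of Talus, so Sofia controls Talus.
Talus holds 75% of Windward, so Sofia controls Windward.
In Redfern, Sofia's side holds only 35%, not > 50%.
So before the transaction, Sofia does not control Redfern.
After the purchase, Sofia holds 23% of Redfern directly.
Talus and Sofia together hold 35% + 23% = 58% of Redfern, so Sofia controls Redfern.
Sofia did not control Redfern before and does after, so the clause is triggered.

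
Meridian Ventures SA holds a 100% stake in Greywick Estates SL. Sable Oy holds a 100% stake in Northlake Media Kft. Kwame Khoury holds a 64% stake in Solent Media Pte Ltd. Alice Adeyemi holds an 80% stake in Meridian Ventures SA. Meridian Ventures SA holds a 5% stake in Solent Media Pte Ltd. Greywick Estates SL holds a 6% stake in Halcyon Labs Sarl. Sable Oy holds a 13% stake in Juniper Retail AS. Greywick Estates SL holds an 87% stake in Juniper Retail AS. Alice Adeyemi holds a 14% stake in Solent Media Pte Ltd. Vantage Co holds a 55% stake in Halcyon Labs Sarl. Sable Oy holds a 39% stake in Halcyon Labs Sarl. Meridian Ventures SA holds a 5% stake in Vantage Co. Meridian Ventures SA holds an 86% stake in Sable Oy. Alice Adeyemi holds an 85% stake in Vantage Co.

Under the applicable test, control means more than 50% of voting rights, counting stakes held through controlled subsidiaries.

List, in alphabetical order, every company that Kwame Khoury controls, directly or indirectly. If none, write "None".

Solent Media Pte Ltd

Kwame holds 64% of Solent, so Kwame controls Solent.
No other company's threshold is met.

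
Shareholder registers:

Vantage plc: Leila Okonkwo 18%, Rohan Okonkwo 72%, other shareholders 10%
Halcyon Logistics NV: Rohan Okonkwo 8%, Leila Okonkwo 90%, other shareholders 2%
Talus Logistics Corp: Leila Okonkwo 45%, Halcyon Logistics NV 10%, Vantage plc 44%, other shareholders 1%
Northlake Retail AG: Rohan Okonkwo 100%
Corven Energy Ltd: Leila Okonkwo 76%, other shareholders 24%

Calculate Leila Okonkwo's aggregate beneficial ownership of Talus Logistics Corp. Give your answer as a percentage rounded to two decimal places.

61.92%

Leila reaches Talus along 3 paths.
Direct stake: 45% = 45%.
Via Halcyon: 90% × 10% = 9%.
Via Vantage: 18% × 44% = 7.92%.
Total: 45% + 9% + 7.92% = 61.92%.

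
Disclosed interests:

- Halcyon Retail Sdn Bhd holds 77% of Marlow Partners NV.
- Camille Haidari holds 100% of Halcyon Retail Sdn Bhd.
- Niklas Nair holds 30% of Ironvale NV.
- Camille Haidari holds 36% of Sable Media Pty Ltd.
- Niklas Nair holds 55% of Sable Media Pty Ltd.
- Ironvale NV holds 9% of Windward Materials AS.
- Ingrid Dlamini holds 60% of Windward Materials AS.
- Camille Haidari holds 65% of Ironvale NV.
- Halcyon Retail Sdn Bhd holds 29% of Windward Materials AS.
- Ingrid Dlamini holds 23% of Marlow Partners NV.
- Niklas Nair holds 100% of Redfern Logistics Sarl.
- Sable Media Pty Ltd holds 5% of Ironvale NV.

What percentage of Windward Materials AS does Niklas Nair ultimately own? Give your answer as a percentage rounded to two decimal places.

2.95%

Niklas reaches Windward along 2 paths.
Via Ironvale: 30% × 9% = 2.7%.
Via Sable → Ironvale: 55% × 5% × 9% = 0.2475%.
Total: 2.7% + 0.2475% = 2.9475%.
Rounded: 2.95%.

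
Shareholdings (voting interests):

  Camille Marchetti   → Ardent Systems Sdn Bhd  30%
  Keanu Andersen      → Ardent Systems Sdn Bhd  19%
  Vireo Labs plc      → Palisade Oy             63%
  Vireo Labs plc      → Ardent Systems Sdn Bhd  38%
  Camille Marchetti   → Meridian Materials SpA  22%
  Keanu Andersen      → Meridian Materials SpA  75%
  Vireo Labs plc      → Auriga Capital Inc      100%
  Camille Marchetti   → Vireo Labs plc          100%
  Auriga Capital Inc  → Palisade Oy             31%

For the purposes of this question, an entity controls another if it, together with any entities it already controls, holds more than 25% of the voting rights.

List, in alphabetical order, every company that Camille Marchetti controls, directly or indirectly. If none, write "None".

Ardent Systems Sdn Bhd, Auriga Capital Inc, Palisade Oy, Vireo Labs plc

Camille holds 100% of Vireo, so Camille controls Vireo.
Vireo holds 100% of Auriga, so Camille controls Auriga.
Vireo and Camille together hold 38% + 30% = 68% of Ardent, so Camille controls Ardent.
Vireo and Auriga together hold 63% + 31% = 94% of Palisade, so Camille controls Palisade.
No other company's threshold is met.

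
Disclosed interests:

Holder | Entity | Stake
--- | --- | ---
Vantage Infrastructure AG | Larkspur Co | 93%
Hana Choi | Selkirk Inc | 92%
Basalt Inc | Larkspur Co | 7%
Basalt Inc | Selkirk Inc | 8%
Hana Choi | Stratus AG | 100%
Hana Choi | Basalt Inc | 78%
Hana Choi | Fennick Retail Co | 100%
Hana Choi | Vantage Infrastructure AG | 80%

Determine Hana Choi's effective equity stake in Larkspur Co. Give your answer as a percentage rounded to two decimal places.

79.86%

Hana reaches Larkspur along 2 paths.
Via Basalt: 78% × 7% = 5.46%.
Via Vantage: 80% × 93% = 74.4%.
Total: 5.46% + 74.4% = 79.86%.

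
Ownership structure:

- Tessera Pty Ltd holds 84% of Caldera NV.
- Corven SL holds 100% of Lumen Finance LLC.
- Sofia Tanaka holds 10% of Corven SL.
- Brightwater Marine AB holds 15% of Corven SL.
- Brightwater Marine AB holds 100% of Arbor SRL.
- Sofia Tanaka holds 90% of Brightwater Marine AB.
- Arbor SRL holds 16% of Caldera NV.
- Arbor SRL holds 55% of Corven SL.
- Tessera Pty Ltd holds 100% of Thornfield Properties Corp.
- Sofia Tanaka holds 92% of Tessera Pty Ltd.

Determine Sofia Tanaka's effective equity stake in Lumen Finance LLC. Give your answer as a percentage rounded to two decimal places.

73.00%

Sofia reaches Lumen along 3 paths.
Via Brightwater → Corven: 90% × 15% × 100% = 13.5%.
Via Brightwater → Arbor → Corven: 90% × 100% × 55% × 100% = 49.5%.
Via Corven: 10% × 100% = 10%.
Total: 13.5% + 49.5% + 10% = 73%.
Rounded: 73.00%.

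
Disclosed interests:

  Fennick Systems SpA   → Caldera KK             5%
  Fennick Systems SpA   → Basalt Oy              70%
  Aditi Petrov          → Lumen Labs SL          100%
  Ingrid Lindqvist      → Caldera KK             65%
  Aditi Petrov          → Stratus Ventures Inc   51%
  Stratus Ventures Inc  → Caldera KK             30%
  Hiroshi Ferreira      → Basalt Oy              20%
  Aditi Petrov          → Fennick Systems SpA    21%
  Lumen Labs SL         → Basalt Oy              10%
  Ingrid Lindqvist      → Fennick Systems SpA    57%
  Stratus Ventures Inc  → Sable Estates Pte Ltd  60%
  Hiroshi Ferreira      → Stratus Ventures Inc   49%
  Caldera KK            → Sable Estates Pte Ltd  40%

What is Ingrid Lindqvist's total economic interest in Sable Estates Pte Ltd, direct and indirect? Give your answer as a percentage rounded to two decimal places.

27.14%

Ingrid reaches Sable along 2 paths.
Via Fennick → Caldera: 57% × 5% × 40% = 1.14%.
Via Caldera: 65% × 40% = 26%.
Total: 1.14% + 26% = 27.14%.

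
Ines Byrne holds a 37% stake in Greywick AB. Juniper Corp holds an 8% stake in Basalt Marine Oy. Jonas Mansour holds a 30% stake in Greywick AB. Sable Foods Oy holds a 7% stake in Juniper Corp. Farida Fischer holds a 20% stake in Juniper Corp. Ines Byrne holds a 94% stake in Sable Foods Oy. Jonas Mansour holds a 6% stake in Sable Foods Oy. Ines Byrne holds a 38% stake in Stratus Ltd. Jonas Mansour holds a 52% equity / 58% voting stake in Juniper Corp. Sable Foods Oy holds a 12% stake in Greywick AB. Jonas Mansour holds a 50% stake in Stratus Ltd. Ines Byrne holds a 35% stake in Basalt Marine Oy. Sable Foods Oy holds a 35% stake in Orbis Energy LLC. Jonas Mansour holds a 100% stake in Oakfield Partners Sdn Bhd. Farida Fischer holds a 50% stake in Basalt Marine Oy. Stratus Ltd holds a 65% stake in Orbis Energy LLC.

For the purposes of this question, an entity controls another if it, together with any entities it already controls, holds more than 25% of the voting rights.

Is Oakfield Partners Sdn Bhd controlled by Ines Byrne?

Ines holds 94% of Sable, so Ines controls Sable.
Ines holds 38% of Stratus, so Ines controls Stratus.
Ines holds 35% of Basalt, so Ines controls Basalt.
Ines and Sable together hold 37% + 12% = 49% of Greywick, so Ines controls Greywick.
Stratus and Sable together hold 65% + 35% = 100% of Orbis, so Ines controls Orbis.
Neither Ines nor any entity Ines controls holds any voting interest in Oakfield.
So Ines does not control Oakfield.

No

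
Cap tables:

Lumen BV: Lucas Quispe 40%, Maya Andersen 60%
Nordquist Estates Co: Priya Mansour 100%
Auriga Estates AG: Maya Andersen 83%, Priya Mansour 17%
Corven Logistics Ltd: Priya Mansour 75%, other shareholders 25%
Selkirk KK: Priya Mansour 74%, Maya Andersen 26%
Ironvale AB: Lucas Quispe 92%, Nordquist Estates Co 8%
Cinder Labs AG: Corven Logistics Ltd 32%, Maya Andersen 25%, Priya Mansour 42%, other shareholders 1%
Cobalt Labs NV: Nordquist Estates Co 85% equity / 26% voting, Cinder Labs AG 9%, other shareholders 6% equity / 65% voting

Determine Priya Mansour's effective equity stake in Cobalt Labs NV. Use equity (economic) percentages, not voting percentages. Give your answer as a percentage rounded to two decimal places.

90.94%

Priya reaches Cobalt along 3 paths.
Via Nordquist: 100% × 85% = 85%.
Via Corven → Cinder: 75% × 32% × 9% = 2.16%.
Via Cinder: 42% × 9% = 3.78%.
Total: 85% + 2.16% + 3.78% = 90.94%.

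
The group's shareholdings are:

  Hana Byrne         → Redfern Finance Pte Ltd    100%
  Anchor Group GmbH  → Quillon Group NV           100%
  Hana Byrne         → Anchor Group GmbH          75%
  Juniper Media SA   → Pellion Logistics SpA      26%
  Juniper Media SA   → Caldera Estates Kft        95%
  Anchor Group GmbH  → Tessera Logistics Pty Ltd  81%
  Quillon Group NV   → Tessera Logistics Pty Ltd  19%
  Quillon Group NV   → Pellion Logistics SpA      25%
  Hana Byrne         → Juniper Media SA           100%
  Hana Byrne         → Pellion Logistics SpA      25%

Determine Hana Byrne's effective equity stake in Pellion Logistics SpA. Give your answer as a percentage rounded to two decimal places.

Hana reaches Pellion along 3 paths.
Direct stake: 25% = 25%.
Via Anchor → Quillon: 75% × 100% × 25% = 18.75%.
Via Juniper: 100% × 26% = 26%.
Total: 25% + 18.75% + 26% = 69.75%.

69.75%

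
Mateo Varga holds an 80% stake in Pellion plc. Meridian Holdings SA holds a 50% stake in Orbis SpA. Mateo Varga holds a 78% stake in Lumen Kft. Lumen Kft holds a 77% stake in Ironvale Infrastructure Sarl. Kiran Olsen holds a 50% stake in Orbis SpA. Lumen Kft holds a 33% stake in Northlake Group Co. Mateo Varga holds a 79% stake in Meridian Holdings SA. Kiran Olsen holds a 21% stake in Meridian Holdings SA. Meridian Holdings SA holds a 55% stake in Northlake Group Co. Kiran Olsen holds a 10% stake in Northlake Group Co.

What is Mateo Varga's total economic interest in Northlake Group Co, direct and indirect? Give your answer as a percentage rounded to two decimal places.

69.19%

Mateo reaches Northlake along 2 paths.
Via Meridian: 79% × 55% = 43.45%.
Via Lumen: 78% × 33% = 25.74%.
Total: 43.45% + 25.74% = 69.19%.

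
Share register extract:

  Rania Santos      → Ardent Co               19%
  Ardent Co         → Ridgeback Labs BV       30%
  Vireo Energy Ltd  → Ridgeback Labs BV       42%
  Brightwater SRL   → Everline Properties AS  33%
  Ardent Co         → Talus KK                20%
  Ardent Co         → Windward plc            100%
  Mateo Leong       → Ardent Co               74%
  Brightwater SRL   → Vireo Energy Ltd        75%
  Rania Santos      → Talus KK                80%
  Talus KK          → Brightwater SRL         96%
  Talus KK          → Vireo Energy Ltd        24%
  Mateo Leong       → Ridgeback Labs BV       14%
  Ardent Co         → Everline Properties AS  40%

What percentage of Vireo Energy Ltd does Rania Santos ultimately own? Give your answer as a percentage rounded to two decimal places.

Rania reaches Vireo along 4 paths.
Via Ardent → Talus: 19% × 20% × 24% = 0.912%.
Via Talus: 80% × 24% = 19.2%.
Via Ardent → Talus → Brightwater: 19% × 20% × 96% × 75% = 2.736%.
Via Talus → Brightwater: 80% × 96% × 75% = 57.6%.
Total: 0.912% + 19.2% + 2.736% + 57.6% = 80.448%.
Rounded: 80.45%.

80.45%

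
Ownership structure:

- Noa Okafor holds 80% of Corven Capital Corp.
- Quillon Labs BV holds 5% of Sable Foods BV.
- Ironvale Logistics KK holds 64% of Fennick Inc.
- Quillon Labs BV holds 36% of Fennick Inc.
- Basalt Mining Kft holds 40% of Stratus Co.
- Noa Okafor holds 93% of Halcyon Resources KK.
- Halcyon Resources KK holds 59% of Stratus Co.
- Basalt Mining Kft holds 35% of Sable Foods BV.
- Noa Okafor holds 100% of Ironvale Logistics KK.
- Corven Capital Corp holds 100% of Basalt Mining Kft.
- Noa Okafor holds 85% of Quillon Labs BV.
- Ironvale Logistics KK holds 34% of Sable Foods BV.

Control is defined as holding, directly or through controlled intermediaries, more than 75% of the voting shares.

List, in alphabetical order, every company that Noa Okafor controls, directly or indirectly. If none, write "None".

Basalt Mining Kft, Corven Capital Corp, Fennick Inc, Halcyon Resources KK, Ironvale Logistics KK, Quillon Labs BV, Stratus Co

Noa holds 100% of Ironvale, so Noa controls Ironvale.
Noa holds 85% of Quillon, so Noa controls Quillon.
Noa holds 80% of Corven, so Noa controls Corven.
Corven holds 100% of Basalt, so Noa controls Basalt.
Ironvale and Quillon together hold 64% + 36% = 100% of Fennick, so Noa controls Fennick.
Noa holds 93% of Halcyon, so Noa controls Halcyon.
Halcyon and Basalt together hold 59% + 40% = 99% of Stratus, so Noa controls Stratus.
No other company's threshold is met.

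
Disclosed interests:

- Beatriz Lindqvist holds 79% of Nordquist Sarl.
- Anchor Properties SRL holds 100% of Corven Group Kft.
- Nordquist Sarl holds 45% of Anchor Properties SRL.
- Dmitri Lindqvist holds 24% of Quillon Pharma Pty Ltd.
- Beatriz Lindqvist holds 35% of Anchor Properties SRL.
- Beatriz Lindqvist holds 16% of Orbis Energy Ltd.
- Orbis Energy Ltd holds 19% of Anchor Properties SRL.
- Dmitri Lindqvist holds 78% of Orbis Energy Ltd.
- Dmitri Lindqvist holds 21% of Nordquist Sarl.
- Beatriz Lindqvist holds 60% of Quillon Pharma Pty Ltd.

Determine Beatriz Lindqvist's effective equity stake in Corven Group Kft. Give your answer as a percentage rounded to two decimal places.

73.59%

Beatriz reaches Corven along 3 paths.
Via Orbis → Anchor: 16% × 19% × 100% = 3.04%.
Via Anchor: 35% × 100% = 35%.
Via Nordquist → Anchor: 79% × 45% × 100% = 35.55%.
Total: 3.04% + 35% + 35.55% = 73.59%.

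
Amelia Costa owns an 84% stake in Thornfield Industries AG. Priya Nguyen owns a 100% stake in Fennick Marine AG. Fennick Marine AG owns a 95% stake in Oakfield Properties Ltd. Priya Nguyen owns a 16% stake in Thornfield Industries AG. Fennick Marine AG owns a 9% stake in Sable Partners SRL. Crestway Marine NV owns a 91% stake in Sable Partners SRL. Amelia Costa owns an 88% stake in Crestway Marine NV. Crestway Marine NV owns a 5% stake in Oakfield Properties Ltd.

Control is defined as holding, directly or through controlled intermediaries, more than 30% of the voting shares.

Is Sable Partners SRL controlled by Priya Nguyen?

Priya holds 100% of Fennick, so Priya controls Fennick.
Fennick holds 95% of Oakfield, so Priya controls Oakfield.
In Sable, Priya's side holds only 9%, not > 30%.
So Priya does not control Sable.

No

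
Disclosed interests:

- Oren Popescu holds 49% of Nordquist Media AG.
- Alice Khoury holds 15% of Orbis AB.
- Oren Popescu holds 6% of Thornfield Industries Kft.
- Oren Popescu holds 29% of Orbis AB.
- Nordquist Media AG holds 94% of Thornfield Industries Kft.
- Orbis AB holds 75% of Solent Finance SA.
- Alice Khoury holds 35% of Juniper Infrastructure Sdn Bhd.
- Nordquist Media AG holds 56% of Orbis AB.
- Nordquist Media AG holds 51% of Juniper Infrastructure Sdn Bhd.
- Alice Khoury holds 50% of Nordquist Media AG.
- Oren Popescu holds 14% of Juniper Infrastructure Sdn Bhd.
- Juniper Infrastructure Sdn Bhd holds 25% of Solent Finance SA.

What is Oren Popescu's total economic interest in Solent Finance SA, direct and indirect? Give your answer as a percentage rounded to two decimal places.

52.08%

Oren reaches Solent along 4 paths.
Via Nordquist → Orbis: 49% × 56% × 75% = 20.58%.
Via Orbis: 29% × 75% = 21.75%.
Via Juniper: 14% × 25% = 3.5%.
Via Nordquist → Juniper: 49% × 51% × 25% = 6.2475%.
Total: 20.58% + 21.75% + 3.5% + 6.2475% = 52.0775%.
Rounded: 52.08%.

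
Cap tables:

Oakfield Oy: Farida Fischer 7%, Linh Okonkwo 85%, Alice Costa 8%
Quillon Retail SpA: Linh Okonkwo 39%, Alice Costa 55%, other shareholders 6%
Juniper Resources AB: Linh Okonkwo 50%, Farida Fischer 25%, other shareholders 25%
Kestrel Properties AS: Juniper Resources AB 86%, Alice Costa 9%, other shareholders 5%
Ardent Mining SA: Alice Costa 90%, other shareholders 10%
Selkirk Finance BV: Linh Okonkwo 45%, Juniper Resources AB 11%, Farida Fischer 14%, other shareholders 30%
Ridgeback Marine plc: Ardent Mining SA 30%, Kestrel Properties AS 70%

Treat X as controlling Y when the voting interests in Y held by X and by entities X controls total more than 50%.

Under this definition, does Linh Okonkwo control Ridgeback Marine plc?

No

Linh holds 85% of Oakfield, so Linh controls Oakfield.
Neither Linh nor any entity Linh controls holds any voting interest in Ridgeback.
So Linh does not control Ridgeback.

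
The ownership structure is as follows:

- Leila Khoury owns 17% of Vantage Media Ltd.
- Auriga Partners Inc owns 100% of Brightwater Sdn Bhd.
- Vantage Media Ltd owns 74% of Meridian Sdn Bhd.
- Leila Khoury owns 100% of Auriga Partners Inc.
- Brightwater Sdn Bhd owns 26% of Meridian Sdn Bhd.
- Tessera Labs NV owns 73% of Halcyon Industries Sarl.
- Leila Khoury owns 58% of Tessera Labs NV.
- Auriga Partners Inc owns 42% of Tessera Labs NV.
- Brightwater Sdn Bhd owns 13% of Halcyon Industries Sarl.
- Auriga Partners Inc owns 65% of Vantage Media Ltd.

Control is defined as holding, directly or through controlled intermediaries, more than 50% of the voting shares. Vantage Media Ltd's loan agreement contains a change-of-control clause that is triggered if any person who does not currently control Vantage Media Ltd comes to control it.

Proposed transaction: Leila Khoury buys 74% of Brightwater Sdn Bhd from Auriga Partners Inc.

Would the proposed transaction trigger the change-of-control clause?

No

The purchase adds only to Leila's holdings (Auriga's stake shrinks), so Leila is the only person who could newly come to control Vantage.
Leila holds 100% of Auriga, so Leila controls Auriga.
Leila and Auriga together hold 17% + 65% = 82% of Vantage, so Leila controls Vantage.
So Leila already controls Vantage before the transaction.
After the purchase, Leila holds 74% of Brightwater directly, and Auriga's stake falls to 26%.
Leila controlled Vantage already, so this is not a new person acquiring control; every other person's position is unchanged or reduced.
No new person acquires control, so the clause is not triggered.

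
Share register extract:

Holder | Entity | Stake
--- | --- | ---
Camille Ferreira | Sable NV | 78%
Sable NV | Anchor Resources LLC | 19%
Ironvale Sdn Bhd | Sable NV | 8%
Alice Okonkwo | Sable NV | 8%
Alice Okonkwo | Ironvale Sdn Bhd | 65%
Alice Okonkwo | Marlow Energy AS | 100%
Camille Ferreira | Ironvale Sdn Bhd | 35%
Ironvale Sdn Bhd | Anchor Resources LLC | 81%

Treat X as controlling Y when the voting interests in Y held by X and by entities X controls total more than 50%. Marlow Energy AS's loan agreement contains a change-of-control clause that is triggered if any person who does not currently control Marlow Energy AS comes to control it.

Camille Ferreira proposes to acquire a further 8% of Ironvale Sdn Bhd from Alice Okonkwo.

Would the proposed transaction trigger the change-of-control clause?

The purchase adds only to Camille's holdings (Alice's stake shrinks), so Camille is the only person who could newly come to control Marlow.
Camille holds 78% of Sable, so Camille controls Sable.
Neither Camille nor any entity Camille controls holds any voting interest in Marlow.
So before the transaction, Camille does not control Marlow.
After the purchase, Camille's direct stake in Ironvale rises to 35% + 8% = 43%, and Alice's stake falls to 57%.
Camille's side now holds 43% of Ironvale, not > 50%, so Camille still does not control Ironvale.
After the transaction, neither Camille nor any entity Camille controls holds a voting interest in Marlow, so Camille still does not control it.
No new person acquires control, so the clause is not triggered.

No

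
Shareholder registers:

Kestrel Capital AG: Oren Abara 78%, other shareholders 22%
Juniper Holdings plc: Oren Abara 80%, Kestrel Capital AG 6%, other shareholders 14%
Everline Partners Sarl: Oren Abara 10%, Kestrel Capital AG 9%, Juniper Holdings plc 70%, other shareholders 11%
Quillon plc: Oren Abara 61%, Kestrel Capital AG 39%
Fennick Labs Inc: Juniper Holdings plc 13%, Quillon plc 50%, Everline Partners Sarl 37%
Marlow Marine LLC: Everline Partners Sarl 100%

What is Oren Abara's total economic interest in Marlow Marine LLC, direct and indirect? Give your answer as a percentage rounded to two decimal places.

Oren reaches Marlow along 4 paths.
Via Everline: 10% × 100% = 10%.
Via Kestrel → Everline: 78% × 9% × 100% = 7.02%.
Via Juniper → Everline: 80% × 70% × 100% = 56%.
Via Kestrel → Juniper → Everline: 78% × 6% × 70% × 100% = 3.276%.
Total: 10% + 7.02% + 56% + 3.276% = 76.296%.
Rounded: 76.30%.

76.30%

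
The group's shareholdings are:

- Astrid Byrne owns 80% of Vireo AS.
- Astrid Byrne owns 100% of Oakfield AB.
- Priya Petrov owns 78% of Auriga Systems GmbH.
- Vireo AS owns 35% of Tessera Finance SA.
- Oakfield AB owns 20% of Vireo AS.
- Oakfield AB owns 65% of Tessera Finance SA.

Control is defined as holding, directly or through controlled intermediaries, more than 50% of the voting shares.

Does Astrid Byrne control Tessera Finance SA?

Astrid holds 100% of Oakfield, so Astrid controls Oakfield.
Astrid and Oakfield together hold 80% + 20% = 100% of Vireo, so Astrid controls Vireo.
Vireo and Oakfield together hold 35% + 65% = 100% of Tessera, so Astrid controls Tessera.

Yes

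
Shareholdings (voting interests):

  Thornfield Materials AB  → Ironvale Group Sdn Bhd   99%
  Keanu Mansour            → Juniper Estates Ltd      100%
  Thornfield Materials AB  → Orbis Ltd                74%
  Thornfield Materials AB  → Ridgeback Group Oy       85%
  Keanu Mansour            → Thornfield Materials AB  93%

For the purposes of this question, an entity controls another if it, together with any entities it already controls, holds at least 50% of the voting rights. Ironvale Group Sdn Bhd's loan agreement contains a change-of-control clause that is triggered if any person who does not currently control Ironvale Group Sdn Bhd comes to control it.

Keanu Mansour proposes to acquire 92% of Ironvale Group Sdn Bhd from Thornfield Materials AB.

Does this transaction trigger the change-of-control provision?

The purchase adds only to Keanu's holdings (Thornfield's stake shrinks), so Keanu is the only person who could newly come to control Ironvale.
Keanu holds 93% of Thornfield, so Keanu controls Thornfield.
Thornfield holds 99% of Ironvale, so Keanu controls Ironvale.
So Keanu already controls Ironvale before the transaction.
After the purchase, Keanu holds 92% of Ironvale directly, and Thornfield's stake falls to 7%.
Keanu controlled Ironvale already, so this is not a new person acquiring control; every other person's position is unchanged or reduced.
No new person acquires control, so the clause is not triggered.

No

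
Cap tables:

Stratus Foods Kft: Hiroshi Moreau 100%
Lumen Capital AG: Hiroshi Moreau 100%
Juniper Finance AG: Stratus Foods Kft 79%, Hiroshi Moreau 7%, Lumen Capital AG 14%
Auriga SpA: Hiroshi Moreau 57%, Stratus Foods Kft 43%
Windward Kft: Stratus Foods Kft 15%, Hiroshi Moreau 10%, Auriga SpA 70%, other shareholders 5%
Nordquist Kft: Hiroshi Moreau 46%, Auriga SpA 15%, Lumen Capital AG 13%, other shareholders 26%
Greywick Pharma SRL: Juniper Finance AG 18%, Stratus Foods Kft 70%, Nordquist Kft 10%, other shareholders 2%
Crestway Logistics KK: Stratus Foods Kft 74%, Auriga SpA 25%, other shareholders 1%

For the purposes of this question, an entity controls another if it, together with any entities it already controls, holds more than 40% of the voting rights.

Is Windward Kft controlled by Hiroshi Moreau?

Hiroshi holds 100% of Stratus, so Hiroshi controls Stratus.
Hiroshi and Stratus together hold 57% + 43% = 100% of Auriga, so Hiroshi controls Auriga.
Stratus and Hiroshi and Auriga together hold 15% + 10% + 70% = 95% of Windward, so Hiroshi controls Windward.

Yes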